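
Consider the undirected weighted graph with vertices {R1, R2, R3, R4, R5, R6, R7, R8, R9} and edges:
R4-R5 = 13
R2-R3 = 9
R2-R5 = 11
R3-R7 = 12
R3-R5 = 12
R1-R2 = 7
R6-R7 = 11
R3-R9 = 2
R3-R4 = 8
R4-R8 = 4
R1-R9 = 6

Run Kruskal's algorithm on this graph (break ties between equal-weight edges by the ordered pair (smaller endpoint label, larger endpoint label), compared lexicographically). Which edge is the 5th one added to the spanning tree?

Kruskal: consider edges lightest-first.
R3-R9 (2): add — endpoints in different components.
R4-R8 (4): add — endpoints in different components.
R1-R9 (6): add — endpoints in different components.
R1-R2 (7): add — endpoints in different components.
R3-R4 (8): add — endpoints in different components.
R2-R3 (9): skip — R3 and R2 already connected.
R2-R5 (11): add — endpoints in different components.
R6-R7 (11): add — endpoints in different components.
R3-R5 (12): skip — R3 and R5 already connected.
R3-R7 (12): add — endpoints in different components.
The 5th edge added is R3-R4.

R3-R4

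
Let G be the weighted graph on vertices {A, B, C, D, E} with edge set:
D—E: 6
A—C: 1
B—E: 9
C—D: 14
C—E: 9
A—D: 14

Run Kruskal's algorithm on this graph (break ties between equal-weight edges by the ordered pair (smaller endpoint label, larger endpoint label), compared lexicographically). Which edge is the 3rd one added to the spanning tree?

B-E

Kruskal: consider edges lightest-first.
A—C (1): add — endpoints in different components.
D—E (6): add — endpoints in different components.
B—E (9): add — endpoints in different components.
C—E (9): add — endpoints in different components.
The 3rd edge added is B—E.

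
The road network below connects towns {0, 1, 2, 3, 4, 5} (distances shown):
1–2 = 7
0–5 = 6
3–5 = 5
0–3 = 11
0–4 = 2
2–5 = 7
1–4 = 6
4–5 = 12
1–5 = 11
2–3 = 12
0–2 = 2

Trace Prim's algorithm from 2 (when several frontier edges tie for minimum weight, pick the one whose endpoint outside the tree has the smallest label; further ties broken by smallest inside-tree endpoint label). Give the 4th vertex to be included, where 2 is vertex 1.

Grow the tree from 2 using Prim:
Step 1: frontier [0–2 2, 1–2 7, 2–5 7, 2–3 12] → take 0–2 (2); add 0.
Step 2: frontier [0–4 2, 0–5 6, 0–3 11, 1–2 7, 2–5 7, 2–3 12] → take 0–4 (2); add 4.
Step 3: frontier [0–5 6, 0–3 11, 1–2 7, 2–5 7, 2–3 12, 1–4 6, 4–5 12] → take 1–4 (6); add 1.
Step 4: frontier [0–5 6, 0–3 11, 1–5 11, 2–5 7, 2–3 12, 4–5 12] → take 0–5 (6); add 5.
Step 5: frontier [0–3 11, 2–3 12, 3–5 5] → take 3–5 (5); add 3.
Vertex order: 2, 0, 4, 1, 5, 3. The 4th vertex is 1.

1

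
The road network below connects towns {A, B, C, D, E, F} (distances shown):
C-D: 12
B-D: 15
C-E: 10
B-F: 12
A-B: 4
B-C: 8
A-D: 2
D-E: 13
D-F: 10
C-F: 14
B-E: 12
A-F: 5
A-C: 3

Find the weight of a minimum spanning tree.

24

Prim's algorithm from A:
Step 1: frontier [A-D 2, A-C 3, A-B 4, A-F 5] → take A-D (2); add D.
Step 2: frontier [A-C 3, A-B 4, A-F 5, D-F 10, C-D 12, D-E 13, B-D 15] → take A-C (3); add C.
Step 3: frontier [A-B 4, A-F 5, B-C 8, C-E 10, C-F 14, D-F 10, D-E 13, B-D 15] → take A-B (4); add B.
Step 4: frontier [A-F 5, B-E 12, B-F 12, C-E 10, C-F 14, D-F 10, D-E 13] → take A-F (5); add F.
Step 5: frontier [B-E 12, C-E 10, D-E 13] → take C-E (10); add E.
MST edges: A-D, A-C, A-B, A-F, C-E; total weight 2+3+4+5+10 = 24.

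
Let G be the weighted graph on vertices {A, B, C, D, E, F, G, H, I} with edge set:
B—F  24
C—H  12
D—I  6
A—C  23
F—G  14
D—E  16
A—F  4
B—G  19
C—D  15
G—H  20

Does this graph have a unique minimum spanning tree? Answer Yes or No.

Yes

Kruskal: consider edges lightest-first.
A—F (4): add — endpoints in different components.
D—I (6): add — endpoints in different components.
C—H (12): add — endpoints in different components.
F—G (14): add — endpoints in different components.
C—D (15): add — endpoints in different components.
D—E (16): add — endpoints in different components.
B—G (19): add — endpoints in different components.
G—H (20): add — endpoints in different components.
Every non-tree edge has weight strictly greater than the heaviest edge on the tree path between its endpoints, so the MST is unique.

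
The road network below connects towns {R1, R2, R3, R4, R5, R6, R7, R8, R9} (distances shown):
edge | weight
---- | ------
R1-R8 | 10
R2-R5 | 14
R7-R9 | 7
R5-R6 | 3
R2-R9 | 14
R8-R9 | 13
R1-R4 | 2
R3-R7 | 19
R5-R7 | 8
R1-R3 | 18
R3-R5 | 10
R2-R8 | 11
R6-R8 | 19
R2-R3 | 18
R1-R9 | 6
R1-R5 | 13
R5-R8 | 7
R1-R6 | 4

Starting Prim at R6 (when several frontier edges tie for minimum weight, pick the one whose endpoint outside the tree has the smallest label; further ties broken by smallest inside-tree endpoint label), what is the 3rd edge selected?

Prim, starting at R6.
Step 1: cheapest edge leaving the tree is R5-R6 (3); add R5.
Step 2: cheapest edge leaving the tree is R1-R6 (4); add R1.
Step 3: cheapest edge leaving the tree is R1-R4 (2); add R4.
Step 4: cheapest edge leaving the tree is R1-R9 (6); add R9.
Step 5: cheapest edge leaving the tree is R7-R9 (7); add R7.
Step 6: cheapest edge leaving the tree is R5-R8 (7); add R8.
Step 7: cheapest edge leaving the tree is R3-R5 (10); add R3.
Step 8: cheapest edge leaving the tree is R2-R8 (11); add R2.
The 3rd edge added is R1-R4.

R1-R4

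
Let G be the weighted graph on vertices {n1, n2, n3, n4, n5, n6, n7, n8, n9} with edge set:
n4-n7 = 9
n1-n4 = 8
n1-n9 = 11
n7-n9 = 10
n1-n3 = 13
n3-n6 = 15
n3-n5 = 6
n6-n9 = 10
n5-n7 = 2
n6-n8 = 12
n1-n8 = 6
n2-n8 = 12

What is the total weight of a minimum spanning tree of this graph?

63

Kruskal's algorithm — process edges by increasing weight (ties by edge label):
n5-n7 (2): add — endpoints in different components.
n1-n8 (6): add — endpoints in different components.
n3-n5 (6): add — endpoints in different components.
n1-n4 (8): add — endpoints in different components.
n4-n7 (9): add — endpoints in different components.
n6-n9 (10): add — endpoints in different components.
n7-n9 (10): add — endpoints in different components.
n1-n9 (11): skip — n1 and n9 already connected.
n2-n8 (12): add — endpoints in different components.
MST edges: n5-n7, n1-n8, n3-n5, n1-n4, n4-n7, n6-n9, n7-n9, n2-n8; total weight 2+6+6+8+9+10+10+12 = 63.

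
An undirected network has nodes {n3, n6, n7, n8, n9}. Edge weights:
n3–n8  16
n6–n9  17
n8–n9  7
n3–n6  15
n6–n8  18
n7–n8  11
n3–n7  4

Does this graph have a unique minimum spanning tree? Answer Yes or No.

Yes

Sort edges by weight, then run Kruskal:
n3–n7 (4): add. Components now {n8} {n6} {n9} {n3,n7}
n8–n9 (7): add. Components now {n8,n9} {n6} {n3,n7}
n7–n8 (11): add. Components now {n3,n7,n8,n9} {n6}
n3–n6 (15): add. Components now {n3,n6,n7,n8,n9}
Every non-tree edge has weight strictly greater than the heaviest edge on the tree path between its endpoints, so the MST is unique.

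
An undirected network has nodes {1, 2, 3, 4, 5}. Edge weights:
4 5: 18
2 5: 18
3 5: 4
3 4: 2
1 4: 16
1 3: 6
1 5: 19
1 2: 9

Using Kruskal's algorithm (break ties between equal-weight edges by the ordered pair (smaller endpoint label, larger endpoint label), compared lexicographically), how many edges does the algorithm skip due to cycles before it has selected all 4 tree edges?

0

Kruskal: consider edges lightest-first.
3 4 (2): add — endpoints in different components.
3 5 (4): add — endpoints in different components.
1 3 (6): add — endpoints in different components.
1 2 (9): add — endpoints in different components.
Edges rejected before the tree was complete: 0.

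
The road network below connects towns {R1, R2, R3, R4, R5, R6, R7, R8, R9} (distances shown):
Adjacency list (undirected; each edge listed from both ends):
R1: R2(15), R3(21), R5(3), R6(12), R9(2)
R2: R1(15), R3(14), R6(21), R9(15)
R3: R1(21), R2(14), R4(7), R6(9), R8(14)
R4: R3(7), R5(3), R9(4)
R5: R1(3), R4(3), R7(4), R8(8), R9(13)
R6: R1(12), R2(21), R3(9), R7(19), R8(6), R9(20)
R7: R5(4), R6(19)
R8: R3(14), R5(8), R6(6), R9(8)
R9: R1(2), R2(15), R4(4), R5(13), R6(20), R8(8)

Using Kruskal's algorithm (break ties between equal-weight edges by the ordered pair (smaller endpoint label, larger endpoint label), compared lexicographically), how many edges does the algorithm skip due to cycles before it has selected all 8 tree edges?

Kruskal: consider edges lightest-first.
R1 R9 (2): add — endpoints in different components.
R1 R5 (3): add — endpoints in different components.
R4 R5 (3): add — endpoints in different components.
R4 R9 (4): skip — R4 and R9 already connected.
R5 R7 (4): add — endpoints in different components.
R6 R8 (6): add — endpoints in different components.
R3 R4 (7): add — endpoints in different components.
R5 R8 (8): add — endpoints in different components.
R8 R9 (8): skip — R8 and R9 already connected.
R3 R6 (9): skip — R3 and R6 already connected.
R1 R6 (12): skip — R1 and R6 already connected.
R5 R9 (13): skip — R5 and R9 already connected.
R2 R3 (14): add — endpoints in different components.
Edges rejected before the tree was complete: 5.

5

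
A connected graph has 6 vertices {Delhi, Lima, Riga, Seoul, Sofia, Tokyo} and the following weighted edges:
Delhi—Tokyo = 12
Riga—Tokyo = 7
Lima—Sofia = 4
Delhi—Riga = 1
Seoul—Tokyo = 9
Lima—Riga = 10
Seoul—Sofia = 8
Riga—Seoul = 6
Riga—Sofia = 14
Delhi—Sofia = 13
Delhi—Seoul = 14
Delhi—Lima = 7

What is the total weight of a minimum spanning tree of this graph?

Kruskal: consider edges lightest-first.
Delhi—Riga (1): add. Components now {Lima} {Tokyo} {Delhi,Riga} {Sofia} {Seoul}
Lima—Sofia (4): add. Components now {Lima,Sofia} {Tokyo} {Delhi,Riga} {Seoul}
Riga—Seoul (6): add. Components now {Lima,Sofia} {Tokyo} {Delhi,Riga,Seoul}
Delhi—Lima (7): add. Components now {Delhi,Lima,Riga,Seoul,Sofia} {Tokyo}
Riga—Tokyo (7): add. Components now {Delhi,Lima,Riga,Seoul,Sofia,Tokyo}
MST edges: Delhi—Riga, Lima—Sofia, Riga—Seoul, Delhi—Lima, Riga—Tokyo; total weight 1+4+6+7+7 = 25.

25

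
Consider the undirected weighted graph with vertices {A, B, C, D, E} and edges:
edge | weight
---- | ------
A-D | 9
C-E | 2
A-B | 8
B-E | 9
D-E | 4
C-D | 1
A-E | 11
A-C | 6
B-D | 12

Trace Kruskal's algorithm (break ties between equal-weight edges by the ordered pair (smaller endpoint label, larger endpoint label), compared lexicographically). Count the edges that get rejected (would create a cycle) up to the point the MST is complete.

Sort edges by weight, then run Kruskal:
C-D (1): add. Components now {A} {B} {C,D} {E}
C-E (2): add. Components now {A} {B} {C,D,E}
D-E (4): skip — D and E already connected.
A-C (6): add. Components now {A,C,D,E} {B}
A-B (8): add. Components now {A,B,C,D,E}
Edges rejected before the tree was complete: 1.

1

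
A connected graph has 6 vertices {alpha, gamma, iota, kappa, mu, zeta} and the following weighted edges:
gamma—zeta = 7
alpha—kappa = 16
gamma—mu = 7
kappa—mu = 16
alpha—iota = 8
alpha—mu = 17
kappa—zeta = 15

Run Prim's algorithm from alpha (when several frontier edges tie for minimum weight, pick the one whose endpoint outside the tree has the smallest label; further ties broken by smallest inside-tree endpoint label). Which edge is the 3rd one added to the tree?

kappa-zeta

Prim's algorithm from alpha:
Step 1: cheapest edge leaving the tree is alpha—iota (8); add iota.
Step 2: cheapest edge leaving the tree is alpha—kappa (16); add kappa.
Step 3: cheapest edge leaving the tree is kappa—zeta (15); add zeta.
Step 4: cheapest edge leaving the tree is gamma—zeta (7); add gamma.
Step 5: cheapest edge leaving the tree is gamma—mu (7); add mu.
The 3rd edge added is kappa—zeta.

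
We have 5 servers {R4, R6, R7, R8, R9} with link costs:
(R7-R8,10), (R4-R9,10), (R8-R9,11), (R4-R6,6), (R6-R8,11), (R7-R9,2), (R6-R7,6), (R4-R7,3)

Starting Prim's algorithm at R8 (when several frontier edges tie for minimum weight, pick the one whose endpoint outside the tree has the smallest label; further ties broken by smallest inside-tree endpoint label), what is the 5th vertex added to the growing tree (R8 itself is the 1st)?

Prim's algorithm from R8:
Step 1: frontier [R7-R8 10, R6-R8 11, R8-R9 11] → take R7-R8 (10); add R7.
Step 2: frontier [R7-R9 2, R4-R7 3, R6-R7 6, R6-R8 11, R8-R9 11] → take R7-R9 (2); add R9.
Step 3: frontier [R4-R7 3, R6-R7 6, R6-R8 11, R4-R9 10] → take R4-R7 (3); add R4.
Step 4: frontier [R4-R6 6, R6-R7 6, R6-R8 11] → take R4-R6 (6); add R6.
Vertex order: R8, R7, R9, R4, R6. The 5th vertex is R6.

R6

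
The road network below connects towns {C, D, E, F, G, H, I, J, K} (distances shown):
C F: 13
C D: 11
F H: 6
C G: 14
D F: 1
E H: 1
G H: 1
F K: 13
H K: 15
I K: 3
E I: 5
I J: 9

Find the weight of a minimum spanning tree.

37

Kruskal's algorithm — process edges by increasing weight (ties by edge label):
D F (1): add — endpoints in different components.
E H (1): add — endpoints in different components.
G H (1): add — endpoints in different components.
I K (3): add — endpoints in different components.
E I (5): add — endpoints in different components.
F H (6): add — endpoints in different components.
I J (9): add — endpoints in different components.
C D (11): add — endpoints in different components.
MST edges: D F, E H, G H, I K, E I, F H, I J, C D; total weight 1+1+1+3+5+6+9+11 = 37.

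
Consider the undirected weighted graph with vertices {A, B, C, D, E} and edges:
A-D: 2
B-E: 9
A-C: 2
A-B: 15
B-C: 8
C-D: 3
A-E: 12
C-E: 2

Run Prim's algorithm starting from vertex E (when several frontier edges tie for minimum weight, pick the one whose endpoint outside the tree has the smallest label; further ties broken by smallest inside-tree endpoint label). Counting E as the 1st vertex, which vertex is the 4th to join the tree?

Prim, starting at E.
Step 1: cheapest edge leaving the tree is C-E (2); add C.
Step 2: cheapest edge leaving the tree is A-C (2); add A.
Step 3: cheapest edge leaving the tree is A-D (2); add D.
Step 4: cheapest edge leaving the tree is B-C (8); add B.
Vertex order: E, C, A, D, B. The 4th vertex is D.

D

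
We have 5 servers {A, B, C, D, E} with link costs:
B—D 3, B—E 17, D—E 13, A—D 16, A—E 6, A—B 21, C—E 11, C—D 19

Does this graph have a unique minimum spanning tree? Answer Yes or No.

Sort edges by weight, then run Kruskal:
B—D (3): add. Components now {A} {B,D} {C} {E}
A—E (6): add. Components now {A,E} {B,D} {C}
C—E (11): add. Components now {A,C,E} {B,D}
D—E (13): add. Components now {A,B,C,D,E}
Every non-tree edge has weight strictly greater than the heaviest edge on the tree path between its endpoints, so the MST is unique.

Yes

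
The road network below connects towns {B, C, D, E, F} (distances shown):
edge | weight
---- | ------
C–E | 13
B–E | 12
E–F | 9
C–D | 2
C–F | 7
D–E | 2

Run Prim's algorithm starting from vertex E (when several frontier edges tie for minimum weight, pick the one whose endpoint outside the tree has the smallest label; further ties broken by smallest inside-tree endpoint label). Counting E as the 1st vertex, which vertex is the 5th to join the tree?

B

Prim's algorithm from E:
Step 1: frontier [D–E 2, E–F 9, B–E 12, C–E 13] → take D–E (2); add D.
Step 2: frontier [C–D 2, E–F 9, B–E 12, C–E 13] → take C–D (2); add C.
Step 3: frontier [C–F 7, E–F 9, B–E 12] → take C–F (7); add F.
Step 4: frontier [B–E 12] → take B–E (12); add B.
Vertex order: E, D, C, F, B. The 5th vertex is B.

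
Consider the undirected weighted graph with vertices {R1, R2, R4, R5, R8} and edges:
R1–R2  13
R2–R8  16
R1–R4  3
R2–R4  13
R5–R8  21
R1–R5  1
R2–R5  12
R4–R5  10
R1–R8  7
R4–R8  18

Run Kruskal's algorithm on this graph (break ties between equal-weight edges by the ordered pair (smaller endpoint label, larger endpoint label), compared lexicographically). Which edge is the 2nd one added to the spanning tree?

R1-R4

Sort edges by weight, then run Kruskal:
R1–R5 (1): add. Components now {R2} {R4} {R1,R5} {R8}
R1–R4 (3): add. Components now {R2} {R1,R4,R5} {R8}
R1–R8 (7): add. Components now {R2} {R1,R4,R5,R8}
R4–R5 (10): skip — R4 and R5 already connected.
R2–R5 (12): add. Components now {R1,R2,R4,R5,R8}
The 2nd edge added is R1–R4.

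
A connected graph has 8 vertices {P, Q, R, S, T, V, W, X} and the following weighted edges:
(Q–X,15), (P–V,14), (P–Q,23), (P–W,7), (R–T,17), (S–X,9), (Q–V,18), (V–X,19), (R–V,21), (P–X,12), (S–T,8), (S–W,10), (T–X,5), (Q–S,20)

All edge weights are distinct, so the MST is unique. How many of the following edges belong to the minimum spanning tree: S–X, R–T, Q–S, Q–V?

Kruskal's algorithm — process edges by increasing weight (ties by edge label):
T–X (5): add — endpoints in different components.
P–W (7): add — endpoints in different components.
S–T (8): add — endpoints in different components.
S–X (9): skip — S and X already connected.
S–W (10): add — endpoints in different components.
P–X (12): skip — P and X already connected.
P–V (14): add — endpoints in different components.
Q–X (15): add — endpoints in different components.
R–T (17): add — endpoints in different components.
MST edge set: {T–X, P–W, S–T, S–W, P–V, Q–X, R–T}.
Of the listed edges, {R–T} are in the MST → 1.

1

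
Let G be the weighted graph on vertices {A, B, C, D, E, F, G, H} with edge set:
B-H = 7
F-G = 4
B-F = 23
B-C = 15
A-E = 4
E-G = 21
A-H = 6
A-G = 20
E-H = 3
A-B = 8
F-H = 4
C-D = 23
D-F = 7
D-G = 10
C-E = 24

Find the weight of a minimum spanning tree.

Grow the tree from F using Prim:
Step 1: cheapest edge leaving the tree is F-G (4); add G.
Step 2: cheapest edge leaving the tree is F-H (4); add H.
Step 3: cheapest edge leaving the tree is E-H (3); add E.
Step 4: cheapest edge leaving the tree is A-E (4); add A.
Step 5: cheapest edge leaving the tree is B-H (7); add B.
Step 6: cheapest edge leaving the tree is D-F (7); add D.
Step 7: cheapest edge leaving the tree is B-C (15); add C.
MST edges: F-G, F-H, E-H, A-E, B-H, D-F, B-C; total weight 4+4+3+4+7+7+15 = 44.

44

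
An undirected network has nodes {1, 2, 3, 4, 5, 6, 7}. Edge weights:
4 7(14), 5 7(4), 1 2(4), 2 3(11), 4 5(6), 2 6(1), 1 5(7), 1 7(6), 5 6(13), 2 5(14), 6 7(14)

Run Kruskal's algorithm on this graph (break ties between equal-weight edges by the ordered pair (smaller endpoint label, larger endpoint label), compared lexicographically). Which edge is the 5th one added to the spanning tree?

Sort edges by weight, then run Kruskal:
2 6 (1): add — endpoints in different components.
1 2 (4): add — endpoints in different components.
5 7 (4): add — endpoints in different components.
1 7 (6): add — endpoints in different components.
4 5 (6): add — endpoints in different components.
1 5 (7): skip — 1 and 5 already connected.
2 3 (11): add — endpoints in different components.
The 5th edge added is 4 5.

4-5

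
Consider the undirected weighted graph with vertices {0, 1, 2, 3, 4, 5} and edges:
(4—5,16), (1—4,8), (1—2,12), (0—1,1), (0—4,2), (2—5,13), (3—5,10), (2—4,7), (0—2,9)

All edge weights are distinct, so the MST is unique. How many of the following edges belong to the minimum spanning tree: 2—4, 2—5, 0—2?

2

Sort edges by weight, then run Kruskal:
0—1 (1): add — endpoints in different components.
0—4 (2): add — endpoints in different components.
2—4 (7): add — endpoints in different components.
1—4 (8): skip — 1 and 4 already connected.
0—2 (9): skip — 0 and 2 already connected.
3—5 (10): add — endpoints in different components.
1—2 (12): skip — 1 and 2 already connected.
2—5 (13): add — endpoints in different components.
MST edge set: {0—1, 0—4, 2—4, 3—5, 2—5}.
Of the listed edges, {2—4, 2—5} are in the MST → 2.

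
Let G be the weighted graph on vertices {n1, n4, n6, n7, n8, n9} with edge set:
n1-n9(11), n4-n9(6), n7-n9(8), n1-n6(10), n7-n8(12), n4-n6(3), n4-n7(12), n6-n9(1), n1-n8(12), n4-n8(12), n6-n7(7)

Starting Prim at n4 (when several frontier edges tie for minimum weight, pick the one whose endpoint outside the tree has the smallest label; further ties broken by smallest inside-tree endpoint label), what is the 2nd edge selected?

Prim, starting at n4.
Step 1: frontier [n4-n6 3, n4-n9 6, n4-n7 12, n4-n8 12] → take n4-n6 (3); add n6.
Step 2: frontier [n4-n9 6, n4-n7 12, n4-n8 12, n6-n9 1, n6-n7 7, n1-n6 10] → take n6-n9 (1); add n9.
Step 3: frontier [n4-n7 12, n4-n8 12, n6-n7 7, n1-n6 10, n7-n9 8, n1-n9 11] → take n6-n7 (7); add n7.
Step 4: frontier [n4-n8 12, n1-n6 10, n7-n8 12, n1-n9 11] → take n1-n6 (10); add n1.
Step 5: frontier [n1-n8 12, n4-n8 12, n7-n8 12] → take n1-n8 (12); add n8.
The 2nd edge added is n6-n9.

n6-n9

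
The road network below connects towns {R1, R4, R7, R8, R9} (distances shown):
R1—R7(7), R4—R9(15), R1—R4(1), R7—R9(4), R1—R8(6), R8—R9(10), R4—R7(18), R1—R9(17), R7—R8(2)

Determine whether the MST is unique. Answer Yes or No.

Yes

Kruskal: consider edges lightest-first.
R1—R4 (1): add. Components now {R9} {R8} {R1,R4} {R7}
R7—R8 (2): add. Components now {R9} {R7,R8} {R1,R4}
R7—R9 (4): add. Components now {R7,R8,R9} {R1,R4}
R1—R8 (6): add. Components now {R1,R4,R7,R8,R9}
Every non-tree edge has weight strictly greater than the heaviest edge on the tree path between its endpoints, so the MST is unique.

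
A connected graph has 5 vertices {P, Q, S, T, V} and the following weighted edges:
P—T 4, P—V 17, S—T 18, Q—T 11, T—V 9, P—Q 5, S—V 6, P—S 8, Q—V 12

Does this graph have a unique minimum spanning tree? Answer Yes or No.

Yes

Sort edges by weight, then run Kruskal:
P—T (4): add. Components now {V} {P,T} {Q} {S}
P—Q (5): add. Components now {V} {P,Q,T} {S}
S—V (6): add. Components now {S,V} {P,Q,T}
P—S (8): add. Components now {P,Q,S,T,V}
Every non-tree edge has weight strictly greater than the heaviest edge on the tree path between its endpoints, so the MST is unique.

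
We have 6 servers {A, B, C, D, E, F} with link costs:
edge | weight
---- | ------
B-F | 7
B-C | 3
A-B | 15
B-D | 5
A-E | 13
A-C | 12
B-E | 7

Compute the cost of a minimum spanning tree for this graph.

Prim, starting at A.
Step 1: frontier [A-C 12, A-E 13, A-B 15] → take A-C (12); add C.
Step 2: frontier [A-E 13, A-B 15, B-C 3] → take B-C (3); add B.
Step 3: frontier [A-E 13, B-D 5, B-E 7, B-F 7] → take B-D (5); add D.
Step 4: frontier [A-E 13, B-E 7, B-F 7] → take B-E (7); add E.
Step 5: frontier [B-F 7] → take B-F (7); add F.
MST edges: A-C, B-C, B-D, B-E, B-F; total weight 12+3+5+7+7 = 34.

34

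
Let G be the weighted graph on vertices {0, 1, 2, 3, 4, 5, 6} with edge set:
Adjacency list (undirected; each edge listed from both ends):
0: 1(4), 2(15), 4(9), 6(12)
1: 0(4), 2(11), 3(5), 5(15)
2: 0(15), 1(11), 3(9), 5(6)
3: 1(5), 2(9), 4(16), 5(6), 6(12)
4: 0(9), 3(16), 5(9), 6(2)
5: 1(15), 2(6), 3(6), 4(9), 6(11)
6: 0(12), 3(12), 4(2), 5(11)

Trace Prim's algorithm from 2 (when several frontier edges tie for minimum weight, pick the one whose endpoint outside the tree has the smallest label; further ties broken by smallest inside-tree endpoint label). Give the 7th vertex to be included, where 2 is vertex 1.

6

Grow the tree from 2 using Prim:
Step 1: cheapest edge leaving the tree is 2—5 (6); add 5.
Step 2: cheapest edge leaving the tree is 3—5 (6); add 3.
Step 3: cheapest edge leaving the tree is 1—3 (5); add 1.
Step 4: cheapest edge leaving the tree is 0—1 (4); add 0.
Step 5: cheapest edge leaving the tree is 0—4 (9); add 4.
Step 6: cheapest edge leaving the tree is 4—6 (2); add 6.
Vertex order: 2, 5, 3, 1, 0, 4, 6. The 7th vertex is 6.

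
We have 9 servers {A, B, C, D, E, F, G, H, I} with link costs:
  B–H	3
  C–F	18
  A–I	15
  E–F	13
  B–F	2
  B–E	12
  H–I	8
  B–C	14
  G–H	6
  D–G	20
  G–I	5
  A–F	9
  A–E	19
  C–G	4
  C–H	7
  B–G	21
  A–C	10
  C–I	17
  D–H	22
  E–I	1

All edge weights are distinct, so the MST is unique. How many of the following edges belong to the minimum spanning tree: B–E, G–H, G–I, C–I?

Kruskal's algorithm — process edges by increasing weight (ties by edge label):
E–I (1): add — endpoints in different components.
B–F (2): add — endpoints in different components.
B–H (3): add — endpoints in different components.
C–G (4): add — endpoints in different components.
G–I (5): add — endpoints in different components.
G–H (6): add — endpoints in different components.
C–H (7): skip — C and H already connected.
H–I (8): skip — H and I already connected.
A–F (9): add — endpoints in different components.
A–C (10): skip — A and C already connected.
B–E (12): skip — B and E already connected.
E–F (13): skip — E and F already connected.
B–C (14): skip — B and C already connected.
A–I (15): skip — A and I already connected.
C–I (17): skip — C and I already connected.
C–F (18): skip — C and F already connected.
A–E (19): skip — A and E already connected.
D–G (20): add — endpoints in different components.
MST edge set: {E–I, B–F, B–H, C–G, G–I, G–H, A–F, D–G}.
Of the listed edges, {G–H, G–I} are in the MST → 2.

2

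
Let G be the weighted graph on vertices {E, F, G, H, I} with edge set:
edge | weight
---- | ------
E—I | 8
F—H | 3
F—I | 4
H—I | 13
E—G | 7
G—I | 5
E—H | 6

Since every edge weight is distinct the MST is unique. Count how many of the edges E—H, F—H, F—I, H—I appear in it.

Kruskal: consider edges lightest-first.
F—H (3): add. Components now {E} {F,H} {G} {I}
F—I (4): add. Components now {E} {F,H,I} {G}
G—I (5): add. Components now {E} {F,G,H,I}
E—H (6): add. Components now {E,F,G,H,I}
MST edge set: {F—H, F—I, G—I, E—H}.
Of the listed edges, {E—H, F—H, F—I} are in the MST → 3.

3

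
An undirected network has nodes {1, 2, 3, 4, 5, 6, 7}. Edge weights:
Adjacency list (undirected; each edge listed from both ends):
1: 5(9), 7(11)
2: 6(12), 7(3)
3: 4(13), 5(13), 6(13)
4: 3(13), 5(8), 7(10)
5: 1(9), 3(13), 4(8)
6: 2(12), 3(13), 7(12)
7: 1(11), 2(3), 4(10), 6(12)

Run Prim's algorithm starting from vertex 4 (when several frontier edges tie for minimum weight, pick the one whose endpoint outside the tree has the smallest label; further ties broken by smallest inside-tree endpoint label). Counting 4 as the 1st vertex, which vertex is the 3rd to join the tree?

Prim, starting at 4.
Step 1: frontier [4 5 8, 4 7 10, 3 4 13] → take 4 5 (8); add 5.
Step 2: frontier [4 7 10, 3 4 13, 1 5 9, 3 5 13] → take 1 5 (9); add 1.
Step 3: frontier [1 7 11, 4 7 10, 3 4 13, 3 5 13] → take 4 7 (10); add 7.
Step 4: frontier [3 4 13, 3 5 13, 2 7 3, 6 7 12] → take 2 7 (3); add 2.
Step 5: frontier [2 6 12, 3 4 13, 3 5 13, 6 7 12] → take 2 6 (12); add 6.
Step 6: frontier [3 4 13, 3 5 13, 3 6 13] → take 3 4 (13); add 3.
Vertex order: 4, 5, 1, 7, 2, 6, 3. The 3rd vertex is 1.

1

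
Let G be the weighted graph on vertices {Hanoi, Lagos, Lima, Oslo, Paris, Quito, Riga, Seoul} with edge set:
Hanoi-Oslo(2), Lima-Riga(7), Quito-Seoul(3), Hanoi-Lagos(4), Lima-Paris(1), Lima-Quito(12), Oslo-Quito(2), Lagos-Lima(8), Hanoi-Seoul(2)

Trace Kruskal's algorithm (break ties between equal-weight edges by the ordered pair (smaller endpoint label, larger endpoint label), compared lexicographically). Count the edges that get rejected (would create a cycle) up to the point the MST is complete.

1

Kruskal's algorithm — process edges by increasing weight (ties by edge label):
Lima-Paris (1): add — endpoints in different components.
Hanoi-Oslo (2): add — endpoints in different components.
Hanoi-Seoul (2): add — endpoints in different components.
Oslo-Quito (2): add — endpoints in different components.
Quito-Seoul (3): skip — Seoul and Quito already connected.
Hanoi-Lagos (4): add — endpoints in different components.
Lima-Riga (7): add — endpoints in different components.
Lagos-Lima (8): add — endpoints in different components.
Edges rejected before the tree was complete: 1.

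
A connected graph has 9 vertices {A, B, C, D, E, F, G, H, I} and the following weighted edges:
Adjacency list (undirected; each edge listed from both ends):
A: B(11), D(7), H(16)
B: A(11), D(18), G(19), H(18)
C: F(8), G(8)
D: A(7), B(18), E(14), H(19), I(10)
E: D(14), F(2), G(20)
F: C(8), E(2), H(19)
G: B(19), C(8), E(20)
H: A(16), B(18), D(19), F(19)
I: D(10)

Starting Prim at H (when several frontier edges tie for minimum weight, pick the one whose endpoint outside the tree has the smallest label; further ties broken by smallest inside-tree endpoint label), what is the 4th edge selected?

Grow the tree from H using Prim:
Step 1: frontier [A–H 16, B–H 18, D–H 19, F–H 19] → take A–H (16); add A.
Step 2: frontier [A–D 7, A–B 11, B–H 18, D–H 19, F–H 19] → take A–D (7); add D.
Step 3: frontier [A–B 11, D–I 10, D–E 14, B–D 18, B–H 18, F–H 19] → take D–I (10); add I.
Step 4: frontier [A–B 11, D–E 14, B–D 18, B–H 18, F–H 19] → take A–B (11); add B.
Step 5: frontier [B–G 19, D–E 14, F–H 19] → take D–E (14); add E.
Step 6: frontier [B–G 19, E–F 2, E–G 20, F–H 19] → take E–F (2); add F.
Step 7: frontier [B–G 19, E–G 20, C–F 8] → take C–F (8); add C.
Step 8: frontier [B–G 19, C–G 8, E–G 20] → take C–G (8); add G.
The 4th edge added is A–B.

A-B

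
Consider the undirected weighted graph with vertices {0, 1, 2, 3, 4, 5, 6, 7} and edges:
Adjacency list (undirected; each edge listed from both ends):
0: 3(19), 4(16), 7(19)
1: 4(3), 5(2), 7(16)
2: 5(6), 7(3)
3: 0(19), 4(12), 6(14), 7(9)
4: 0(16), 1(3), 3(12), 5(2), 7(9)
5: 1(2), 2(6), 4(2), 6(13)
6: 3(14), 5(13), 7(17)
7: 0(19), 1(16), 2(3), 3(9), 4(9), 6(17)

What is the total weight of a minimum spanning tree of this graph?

Prim, starting at 6.
Step 1: cheapest edge leaving the tree is 5—6 (13); add 5.
Step 2: cheapest edge leaving the tree is 1—5 (2); add 1.
Step 3: cheapest edge leaving the tree is 4—5 (2); add 4.
Step 4: cheapest edge leaving the tree is 2—5 (6); add 2.
Step 5: cheapest edge leaving the tree is 2—7 (3); add 7.
Step 6: cheapest edge leaving the tree is 3—7 (9); add 3.
Step 7: cheapest edge leaving the tree is 0—4 (16); add 0.
MST edges: 5—6, 1—5, 4—5, 2—5, 2—7, 3—7, 0—4; total weight 13+2+2+6+3+9+16 = 51.

51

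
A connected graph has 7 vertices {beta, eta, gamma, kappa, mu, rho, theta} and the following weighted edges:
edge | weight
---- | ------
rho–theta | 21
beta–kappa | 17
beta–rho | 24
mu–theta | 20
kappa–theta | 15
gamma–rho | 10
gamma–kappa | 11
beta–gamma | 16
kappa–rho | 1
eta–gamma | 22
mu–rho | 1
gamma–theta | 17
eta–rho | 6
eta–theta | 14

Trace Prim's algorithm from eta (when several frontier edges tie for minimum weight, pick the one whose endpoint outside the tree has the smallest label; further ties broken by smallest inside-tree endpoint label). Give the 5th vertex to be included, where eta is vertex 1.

Prim's algorithm from eta:
Step 1: cheapest edge leaving the tree is eta–rho (6); add rho.
Step 2: cheapest edge leaving the tree is kappa–rho (1); add kappa.
Step 3: cheapest edge leaving the tree is mu–rho (1); add mu.
Step 4: cheapest edge leaving the tree is gamma–rho (10); add gamma.
Step 5: cheapest edge leaving the tree is eta–theta (14); add theta.
Step 6: cheapest edge leaving the tree is beta–gamma (16); add beta.
Vertex order: eta, rho, kappa, mu, gamma, theta, beta. The 5th vertex is gamma.

gamma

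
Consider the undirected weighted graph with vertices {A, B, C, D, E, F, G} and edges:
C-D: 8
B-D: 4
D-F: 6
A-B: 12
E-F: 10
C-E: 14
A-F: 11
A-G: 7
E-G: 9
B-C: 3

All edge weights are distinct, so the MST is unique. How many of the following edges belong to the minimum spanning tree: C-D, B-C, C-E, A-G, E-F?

Kruskal's algorithm — process edges by increasing weight (ties by edge label):
B-C (3): add. Components now {A} {B,C} {D} {E} {F} {G}
B-D (4): add. Components now {A} {B,C,D} {E} {F} {G}
D-F (6): add. Components now {A} {B,C,D,F} {E} {G}
A-G (7): add. Components now {A,G} {B,C,D,F} {E}
C-D (8): skip — C and D already connected.
E-G (9): add. Components now {A,E,G} {B,C,D,F}
E-F (10): add. Components now {A,B,C,D,E,F,G}
MST edge set: {B-C, B-D, D-F, A-G, E-G, E-F}.
Of the listed edges, {B-C, A-G, E-F} are in the MST → 3.

3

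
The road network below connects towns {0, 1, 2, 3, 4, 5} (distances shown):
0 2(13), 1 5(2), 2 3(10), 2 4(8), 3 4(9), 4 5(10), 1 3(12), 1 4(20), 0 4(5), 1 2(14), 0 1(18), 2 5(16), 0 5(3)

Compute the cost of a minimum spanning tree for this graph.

27

Grow the tree from 2 using Prim:
Step 1: cheapest edge leaving the tree is 2 4 (8); add 4.
Step 2: cheapest edge leaving the tree is 0 4 (5); add 0.
Step 3: cheapest edge leaving the tree is 0 5 (3); add 5.
Step 4: cheapest edge leaving the tree is 1 5 (2); add 1.
Step 5: cheapest edge leaving the tree is 3 4 (9); add 3.
MST edges: 2 4, 0 4, 0 5, 1 5, 3 4; total weight 8+5+3+2+9 = 27.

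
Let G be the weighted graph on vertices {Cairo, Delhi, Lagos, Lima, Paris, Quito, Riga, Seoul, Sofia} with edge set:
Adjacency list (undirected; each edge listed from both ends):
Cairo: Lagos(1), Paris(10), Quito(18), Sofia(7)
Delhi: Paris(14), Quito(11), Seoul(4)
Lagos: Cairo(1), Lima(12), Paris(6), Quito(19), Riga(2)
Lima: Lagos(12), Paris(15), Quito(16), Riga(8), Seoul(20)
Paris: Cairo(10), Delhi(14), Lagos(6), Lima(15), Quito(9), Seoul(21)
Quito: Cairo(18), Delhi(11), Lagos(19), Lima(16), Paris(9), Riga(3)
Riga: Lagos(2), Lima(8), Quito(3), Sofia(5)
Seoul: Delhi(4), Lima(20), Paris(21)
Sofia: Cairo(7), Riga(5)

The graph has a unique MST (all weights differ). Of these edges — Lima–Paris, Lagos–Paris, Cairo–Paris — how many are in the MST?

Sort edges by weight, then run Kruskal:
Cairo–Lagos (1): add — endpoints in different components.
Lagos–Riga (2): add — endpoints in different components.
Quito–Riga (3): add — endpoints in different components.
Delhi–Seoul (4): add — endpoints in different components.
Riga–Sofia (5): add — endpoints in different components.
Lagos–Paris (6): add — endpoints in different components.
Cairo–Sofia (7): skip — Sofia and Cairo already connected.
Lima–Riga (8): add — endpoints in different components.
Paris–Quito (9): skip — Paris and Quito already connected.
Cairo–Paris (10): skip — Paris and Cairo already connected.
Delhi–Quito (11): add — endpoints in different components.
MST edge set: {Cairo–Lagos, Lagos–Riga, Quito–Riga, Delhi–Seoul, Riga–Sofia, Lagos–Paris, Lima–Riga, Delhi–Quito}.
Of the listed edges, {Lagos–Paris} are in the MST → 1.

1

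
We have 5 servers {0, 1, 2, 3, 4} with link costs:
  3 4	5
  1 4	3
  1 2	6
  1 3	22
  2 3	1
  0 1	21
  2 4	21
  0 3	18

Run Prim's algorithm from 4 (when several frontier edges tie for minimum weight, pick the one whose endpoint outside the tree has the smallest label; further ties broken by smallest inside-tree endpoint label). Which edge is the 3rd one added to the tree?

Prim's algorithm from 4:
Step 1: cheapest edge leaving the tree is 1 4 (3); add 1.
Step 2: cheapest edge leaving the tree is 3 4 (5); add 3.
Step 3: cheapest edge leaving the tree is 2 3 (1); add 2.
Step 4: cheapest edge leaving the tree is 0 3 (18); add 0.
The 3rd edge added is 2 3.

2-3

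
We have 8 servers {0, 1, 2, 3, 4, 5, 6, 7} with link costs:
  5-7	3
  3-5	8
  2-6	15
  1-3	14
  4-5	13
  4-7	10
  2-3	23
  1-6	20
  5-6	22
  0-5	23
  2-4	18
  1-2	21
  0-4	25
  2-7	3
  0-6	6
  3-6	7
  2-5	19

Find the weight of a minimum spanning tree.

51

Prim, starting at 4.
Step 1: cheapest edge leaving the tree is 4-7 (10); add 7.
Step 2: cheapest edge leaving the tree is 2-7 (3); add 2.
Step 3: cheapest edge leaving the tree is 5-7 (3); add 5.
Step 4: cheapest edge leaving the tree is 3-5 (8); add 3.
Step 5: cheapest edge leaving the tree is 3-6 (7); add 6.
Step 6: cheapest edge leaving the tree is 0-6 (6); add 0.
Step 7: cheapest edge leaving the tree is 1-3 (14); add 1.
MST edges: 4-7, 2-7, 5-7, 3-5, 3-6, 0-6, 1-3; total weight 10+3+3+8+7+6+14 = 51.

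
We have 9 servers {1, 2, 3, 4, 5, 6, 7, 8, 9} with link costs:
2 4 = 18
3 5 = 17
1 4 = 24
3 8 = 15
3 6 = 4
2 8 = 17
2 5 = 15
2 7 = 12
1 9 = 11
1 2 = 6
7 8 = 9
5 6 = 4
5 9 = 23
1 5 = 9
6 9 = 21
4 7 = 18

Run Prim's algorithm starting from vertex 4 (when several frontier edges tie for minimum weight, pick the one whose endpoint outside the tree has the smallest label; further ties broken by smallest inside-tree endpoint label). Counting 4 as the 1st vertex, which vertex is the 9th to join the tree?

8

Prim's algorithm from 4:
Step 1: cheapest edge leaving the tree is 2 4 (18); add 2.
Step 2: cheapest edge leaving the tree is 1 2 (6); add 1.
Step 3: cheapest edge leaving the tree is 1 5 (9); add 5.
Step 4: cheapest edge leaving the tree is 5 6 (4); add 6.
Step 5: cheapest edge leaving the tree is 3 6 (4); add 3.
Step 6: cheapest edge leaving the tree is 1 9 (11); add 9.
Step 7: cheapest edge leaving the tree is 2 7 (12); add 7.
Step 8: cheapest edge leaving the tree is 7 8 (9); add 8.
Vertex order: 4, 2, 1, 5, 6, 3, 9, 7, 8. The 9th vertex is 8.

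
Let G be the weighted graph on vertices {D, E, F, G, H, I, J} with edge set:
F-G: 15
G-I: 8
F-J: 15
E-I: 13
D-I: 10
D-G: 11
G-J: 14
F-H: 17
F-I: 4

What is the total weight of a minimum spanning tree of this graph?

66

Prim's algorithm from D:
Step 1: frontier [D-I 10, D-G 11] → take D-I (10); add I.
Step 2: frontier [D-G 11, F-I 4, G-I 8, E-I 13] → take F-I (4); add F.
Step 3: frontier [D-G 11, F-G 15, F-J 15, F-H 17, G-I 8, E-I 13] → take G-I (8); add G.
Step 4: frontier [F-J 15, F-H 17, G-J 14, E-I 13] → take E-I (13); add E.
Step 5: frontier [F-J 15, F-H 17, G-J 14] → take G-J (14); add J.
Step 6: frontier [F-H 17] → take F-H (17); add H.
MST edges: D-I, F-I, G-I, E-I, G-J, F-H; total weight 10+4+8+13+14+17 = 66.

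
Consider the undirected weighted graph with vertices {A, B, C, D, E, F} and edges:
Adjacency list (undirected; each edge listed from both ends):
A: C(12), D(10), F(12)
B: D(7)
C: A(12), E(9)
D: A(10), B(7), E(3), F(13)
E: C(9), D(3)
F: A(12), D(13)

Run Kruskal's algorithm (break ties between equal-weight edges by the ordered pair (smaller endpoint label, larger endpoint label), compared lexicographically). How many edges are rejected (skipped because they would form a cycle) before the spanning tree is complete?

1

Kruskal's algorithm — process edges by increasing weight (ties by edge label):
D E (3): add. Components now {A} {B} {C} {D,E} {F}
B D (7): add. Components now {A} {B,D,E} {C} {F}
C E (9): add. Components now {A} {B,C,D,E} {F}
A D (10): add. Components now {A,B,C,D,E} {F}
A C (12): skip — A and C already connected.
A F (12): add. Components now {A,B,C,D,E,F}
Edges rejected before the tree was complete: 1.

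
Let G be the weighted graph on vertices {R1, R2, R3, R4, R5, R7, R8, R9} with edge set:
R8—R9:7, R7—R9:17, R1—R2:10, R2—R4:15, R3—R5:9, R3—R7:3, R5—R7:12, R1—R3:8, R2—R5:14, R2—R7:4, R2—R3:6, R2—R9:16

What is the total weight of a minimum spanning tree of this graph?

62

Kruskal's algorithm — process edges by increasing weight (ties by edge label):
R3—R7 (3): add — endpoints in different components.
R2—R7 (4): add — endpoints in different components.
R2—R3 (6): skip — R2 and R3 already connected.
R8—R9 (7): add — endpoints in different components.
R1—R3 (8): add — endpoints in different components.
R3—R5 (9): add — endpoints in different components.
R1—R2 (10): skip — R2 and R1 already connected.
R5—R7 (12): skip — R5 and R7 already connected.
R2—R5 (14): skip — R2 and R5 already connected.
R2—R4 (15): add — endpoints in different components.
R2—R9 (16): add — endpoints in different components.
MST edges: R3—R7, R2—R7, R8—R9, R1—R3, R3—R5, R2—R4, R2—R9; total weight 3+4+7+8+9+15+16 = 62.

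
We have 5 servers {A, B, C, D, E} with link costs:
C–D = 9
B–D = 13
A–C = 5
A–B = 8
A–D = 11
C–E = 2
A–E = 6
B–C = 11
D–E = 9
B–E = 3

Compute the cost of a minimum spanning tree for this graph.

Prim, starting at D.
Step 1: cheapest edge leaving the tree is C–D (9); add C.
Step 2: cheapest edge leaving the tree is C–E (2); add E.
Step 3: cheapest edge leaving the tree is B–E (3); add B.
Step 4: cheapest edge leaving the tree is A–C (5); add A.
MST edges: C–D, C–E, B–E, A–C; total weight 9+2+3+5 = 19.

19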